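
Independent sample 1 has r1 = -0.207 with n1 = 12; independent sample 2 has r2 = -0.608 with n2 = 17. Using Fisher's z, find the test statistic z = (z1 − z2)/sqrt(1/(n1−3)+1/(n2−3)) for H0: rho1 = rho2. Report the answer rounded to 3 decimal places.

Fisher z-transforms: z1 = atanh(-0.207) = -0.210035, z2 = atanh(-0.608) = -0.705742; difference d = 0.495707
Var(d) = 1/9 + 1/14 = 0.1111111 + 0.0714286 = 0.1825397
z = d/√Var(d) = 0.495707 / √0.1825397 = 0.495707 / 0.427247 = 1.160

1.160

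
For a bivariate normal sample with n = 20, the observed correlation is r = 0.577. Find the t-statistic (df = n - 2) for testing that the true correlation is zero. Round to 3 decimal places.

2.997

t = r·√(n−2) / √(1−r²) with r = 0.577, n = 20
  = 0.577·√18 / √(1 − 0.332929)
  = 0.577·4.242641 / 0.816744
  = 2.448004 / 0.816744 = 2.997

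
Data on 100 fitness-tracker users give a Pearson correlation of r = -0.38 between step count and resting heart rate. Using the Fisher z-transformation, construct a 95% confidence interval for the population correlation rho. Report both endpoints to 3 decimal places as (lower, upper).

z_r = atanh(-0.38) = -0.400060;  SE = 1/√(n−3) = 1/√97 = 0.101535
z-limits: -0.400060 ± 1.960·0.101535 = -0.400060 ± 0.199009 = [-0.599069, -0.201051]
ρ-limits: (tanh -0.599069, tanh -0.201051) = (-0.536, -0.198)

(-0.536, -0.198)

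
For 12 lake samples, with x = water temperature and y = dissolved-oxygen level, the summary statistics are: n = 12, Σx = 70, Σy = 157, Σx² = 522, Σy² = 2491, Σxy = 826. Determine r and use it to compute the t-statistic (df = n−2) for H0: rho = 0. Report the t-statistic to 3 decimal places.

-1.393

Numerator: nΣxy − (Σx)(Σy) = 12·826 − (70)(157) = -1078
Denominator: √[(nΣx²−(Σx)²)(nΣy²−(Σy)²)]
  nΣx²−(Σx)² = 12·522 − 4900 = 1364;  nΣy²−(Σy)² = 12·2491 − 24649 = 5243
  √(1364·5243) = √7151452 = 2674.2199
r = -1078 / 2674.2199 = -0.4031
t = r·√(n−2)/√(1−r²) = -0.4031·√10 / √(1−0.162490) = -1.274714 / 0.915156 = -1.393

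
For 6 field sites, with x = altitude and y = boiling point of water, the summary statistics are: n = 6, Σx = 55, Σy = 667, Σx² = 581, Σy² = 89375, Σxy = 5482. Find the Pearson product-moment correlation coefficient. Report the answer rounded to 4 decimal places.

-0.5845

S_xy = nΣxy − ΣxΣy = 6·5482 − 55·667 = 32892 − 36685 = -3793
S_xx = nΣx² − (Σx)² = 6·581 − 55² = 3486 − 3025 = 461
S_yy = nΣy² − (Σy)² = 6·89375 − 667² = 536250 − 444889 = 91361
r = S_xy / √(S_xx·S_yy) = -3793 / √(461·91361) = -3793 / √42117421 = -3793 / 6489.7936 = -0.5845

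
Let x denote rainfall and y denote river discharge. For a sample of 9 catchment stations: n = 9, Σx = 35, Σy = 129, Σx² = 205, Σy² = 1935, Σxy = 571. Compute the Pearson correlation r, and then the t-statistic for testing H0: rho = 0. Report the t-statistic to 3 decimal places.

5.488

Numerator: nΣxy − (Σx)(Σy) = 9·571 − (35)(129) = 624
Denominator: √[(nΣx²−(Σx)²)(nΣy²−(Σy)²)]
  nΣx²−(Σx)² = 9·205 − 1225 = 620;  nΣy²−(Σy)² = 9·1935 − 16641 = 774
  √(620·774) = √479880 = 692.7337
r = 624 / 692.7337 = 0.9008
t = r·√(n−2)/√(1−r²) = 0.9008·√7 / √(1−0.811441) = 2.383293 / 0.434234 = 5.488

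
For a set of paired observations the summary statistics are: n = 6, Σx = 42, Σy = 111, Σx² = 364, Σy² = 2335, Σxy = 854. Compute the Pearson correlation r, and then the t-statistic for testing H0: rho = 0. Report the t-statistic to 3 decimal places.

1.312

Numerator: nΣxy − (Σx)(Σy) = 6·854 − (42)(111) = 462
Denominator: √[(nΣx²−(Σx)²)(nΣy²−(Σy)²)]
  nΣx²−(Σx)² = 6·364 − 1764 = 420;  nΣy²−(Σy)² = 6·2335 − 12321 = 1689
  √(420·1689) = √709380 = 842.2470
r = 462 / 842.2470 = 0.5485
t = r·√(n−2)/√(1−r²) = 0.5485·√4 / √(1−0.300852) = 1.097000 / 0.836151 = 1.312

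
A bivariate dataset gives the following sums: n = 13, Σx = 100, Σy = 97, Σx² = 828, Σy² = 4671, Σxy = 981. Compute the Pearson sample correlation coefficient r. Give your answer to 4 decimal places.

Numerator: nΣxy − (Σx)(Σy) = 13·981 − (100)(97) = 3053
Denominator: √[(nΣx²−(Σx)²)(nΣy²−(Σy)²)]
  nΣx²−(Σx)² = 13·828 − 10000 = 764;  nΣy²−(Σy)² = 13·4671 − 9409 = 51314
  √(764·51314) = √39203896 = 6261.3015
r = 3053 / 6261.3015 = 0.4876

0.4876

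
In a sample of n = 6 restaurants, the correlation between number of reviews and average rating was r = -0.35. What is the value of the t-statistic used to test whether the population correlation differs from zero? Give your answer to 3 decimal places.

t = r·√(n−2) / √(1−r²) with r = -0.35, n = 6
  = -0.35·√4 / √(1 − 0.1225)
  = -0.35·2.000000 / 0.936750
  = -0.700000 / 0.936750 = -0.747

-0.747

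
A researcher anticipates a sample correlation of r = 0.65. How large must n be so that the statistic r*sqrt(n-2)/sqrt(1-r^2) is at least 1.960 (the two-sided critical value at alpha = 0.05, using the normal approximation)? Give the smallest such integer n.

Need r·√(n−2)/√(1−r²) ≥ 1.960
√(n−2) ≥ 1.960·√(1−0.4225) / 0.65 = 1.960·0.759934 / 0.65 = 2.2915
n−2 ≥ 5.2510  ⇒  n ≥ 7.2510
Smallest integer n = 8

8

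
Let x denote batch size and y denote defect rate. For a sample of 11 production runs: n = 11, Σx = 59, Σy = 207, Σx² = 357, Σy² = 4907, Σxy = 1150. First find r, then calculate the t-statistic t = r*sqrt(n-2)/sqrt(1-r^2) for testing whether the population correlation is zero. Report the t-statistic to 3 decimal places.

0.600

Numerator: nΣxy − (Σx)(Σy) = 11·1150 − (59)(207) = 437
Denominator: √[(nΣx²−(Σx)²)(nΣy²−(Σy)²)]
  nΣx²−(Σx)² = 11·357 − 3481 = 446;  nΣy²−(Σy)² = 11·4907 − 42849 = 11128
  √(446·11128) = √4963088 = 2227.7989
r = 437 / 2227.7989 = 0.1962
t = r·√(n−2)/√(1−r²) = 0.1962·√9 / √(1−0.038494) = 0.588600 / 0.980564 = 0.600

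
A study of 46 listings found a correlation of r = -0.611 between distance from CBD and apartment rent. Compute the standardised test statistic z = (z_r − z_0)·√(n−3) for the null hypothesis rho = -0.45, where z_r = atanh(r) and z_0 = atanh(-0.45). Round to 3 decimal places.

Fisher z: atanh(-0.611) = -0.710516, atanh(-0.45) = -0.484700
z = (z_r − z_0)·√(n−3) = (-0.710516 − (-0.484700))·√43 = -0.225816 · 6.557439 = -1.481

-1.481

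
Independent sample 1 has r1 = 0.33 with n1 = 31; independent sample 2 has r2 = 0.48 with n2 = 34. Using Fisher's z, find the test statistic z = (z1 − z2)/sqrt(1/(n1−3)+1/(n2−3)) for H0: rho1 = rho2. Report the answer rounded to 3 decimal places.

z1 = atanh(0.33) = 0.342828,  z2 = atanh(0.48) = 0.522984
SE = √(1/(n1−3) + 1/(n2−3)) = √(1/28 + 1/31) = √(0.0357143 + 0.0322581) = √0.0679724 = 0.260715
z = (z1 − z2)/SE = (0.342828 − 0.522984) / 0.260715 = -0.180156 / 0.260715 = -0.691

-0.691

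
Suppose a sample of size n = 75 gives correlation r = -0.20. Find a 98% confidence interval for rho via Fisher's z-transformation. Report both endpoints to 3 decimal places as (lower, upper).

Fisher z: z_r = atanh(r) = ½·ln((1+(-0.20))/(1−(-0.20))) = -0.202733
SE(z) = 1/√(n−3) = 1/√72 = 0.117851
98% ⇒ z* = 2.326; margin = 2.326·0.117851 = 0.274121
CI on z-scale: (-0.476854, 0.071388)
Back-transform: tanh(-0.476854) = -0.443721, tanh(0.071388) = 0.071267

(-0.444, 0.071)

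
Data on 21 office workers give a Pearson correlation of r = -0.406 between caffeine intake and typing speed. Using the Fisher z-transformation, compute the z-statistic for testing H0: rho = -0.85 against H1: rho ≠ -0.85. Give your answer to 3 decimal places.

Fisher z: atanh(-0.406) = -0.430812, atanh(-0.85) = -1.256153
z = (z_r − z_0)·√(n−3) = (-0.430812 − (-1.256153))·√18 = 0.825341 · 4.242641 = 3.502

3.502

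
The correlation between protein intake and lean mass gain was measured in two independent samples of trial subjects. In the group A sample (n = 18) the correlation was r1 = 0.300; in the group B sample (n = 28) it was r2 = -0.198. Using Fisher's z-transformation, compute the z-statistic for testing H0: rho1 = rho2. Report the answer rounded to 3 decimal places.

Fisher z-transforms: z1 = atanh(0.300) = 0.309520, z2 = atanh(-0.198) = -0.200650; difference d = 0.510170
Var(d) = 1/15 + 1/25 = 0.0666667 + 0.0400000 = 0.1066667
z = d/√Var(d) = 0.510170 / √0.1066667 = 0.510170 / 0.326599 = 1.562

1.562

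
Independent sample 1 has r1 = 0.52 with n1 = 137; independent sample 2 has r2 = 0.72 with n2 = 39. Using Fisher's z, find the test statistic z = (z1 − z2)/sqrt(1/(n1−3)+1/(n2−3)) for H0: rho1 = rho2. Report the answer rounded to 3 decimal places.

z1 = atanh(0.52) = 0.576340,  z2 = atanh(0.72) = 0.907645
SE = √(1/(n1−3) + 1/(n2−3)) = √(1/134 + 1/36) = √(0.0074627 + 0.0277778) = √0.0352405 = 0.187725
z = (z1 − z2)/SE = (0.576340 − 0.907645) / 0.187725 = -0.331305 / 0.187725 = -1.765

-1.765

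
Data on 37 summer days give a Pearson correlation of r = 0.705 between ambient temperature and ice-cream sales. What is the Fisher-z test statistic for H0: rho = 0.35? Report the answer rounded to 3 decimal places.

z_r = atanh(0.705) = 0.877173,  z_0 = atanh(0.35) = 0.365444
SE = 1/√(n−3) = 1/√34 = 0.171499
z = (z_r − z_0)/SE = (0.877173 − 0.365444) / 0.171499 = 0.511729 / 0.171499 = 2.984

2.984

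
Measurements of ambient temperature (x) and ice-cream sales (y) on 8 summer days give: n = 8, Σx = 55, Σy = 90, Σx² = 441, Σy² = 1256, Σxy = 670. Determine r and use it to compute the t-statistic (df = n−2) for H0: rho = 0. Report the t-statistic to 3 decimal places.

1.115

S_xy = nΣxy − ΣxΣy = 8·670 − 55·90 = 5360 − 4950 = 410
S_xx = nΣx² − (Σx)² = 8·441 − 55² = 3528 − 3025 = 503
S_yy = nΣy² − (Σy)² = 8·1256 − 90² = 10048 − 8100 = 1948
r = S_xy / √(S_xx·S_yy) = 410 / √(503·1948) = 410 / √979844 = 410 / 989.8707 = 0.4142
t = r·√(n−2)/√(1−r²) = 0.4142·√6 / √(1−0.171562) = 1.014579 / 0.910186 = 1.115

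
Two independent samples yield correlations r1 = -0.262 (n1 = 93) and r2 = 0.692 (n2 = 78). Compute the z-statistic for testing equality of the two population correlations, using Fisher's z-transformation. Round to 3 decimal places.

z1 = atanh(-0.262) = -0.268255,  z2 = atanh(0.692) = 0.851783
SE = √(1/(n1−3) + 1/(n2−3)) = √(1/90 + 1/75) = √(0.0111111 + 0.0133333) = √0.0244444 = 0.156347
z = (z1 − z2)/SE = (-0.268255 − 0.851783) / 0.156347 = -1.120038 / 0.156347 = -7.164

-7.164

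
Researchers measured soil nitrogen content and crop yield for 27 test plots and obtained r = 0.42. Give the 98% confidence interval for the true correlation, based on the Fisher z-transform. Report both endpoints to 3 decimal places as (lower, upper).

z_r = atanh(0.42) = 0.447692;  SE = 1/√(n−3) = 1/√24 = 0.204124
z-limits: 0.447692 ± 2.326·0.204124 = 0.447692 ± 0.474792 = [-0.027100, 0.922484]
ρ-limits: (tanh -0.027100, tanh 0.922484) = (-0.027, 0.727)

(-0.027, 0.727)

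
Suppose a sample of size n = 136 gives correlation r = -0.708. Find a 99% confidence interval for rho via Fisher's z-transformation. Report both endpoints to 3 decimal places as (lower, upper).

(-0.803, -0.578)

Fisher z: z_r = atanh(r) = ½·ln((1+(-0.708))/(1−(-0.708))) = -0.883162
SE(z) = 1/√(n−3) = 1/√133 = 0.086711
99% ⇒ z* = 2.576; margin = 2.576·0.086711 = 0.223368
CI on z-scale: (-1.106530, -0.659794)
Back-transform: tanh(-1.106530) = -0.802832, tanh(-0.659794) = -0.578226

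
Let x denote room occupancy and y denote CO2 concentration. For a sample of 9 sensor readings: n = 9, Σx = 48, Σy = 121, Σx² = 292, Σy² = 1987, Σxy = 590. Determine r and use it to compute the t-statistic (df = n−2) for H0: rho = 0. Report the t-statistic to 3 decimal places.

-1.471

Numerator: nΣxy − (Σx)(Σy) = 9·590 − (48)(121) = -498
Denominator: √[(nΣx²−(Σx)²)(nΣy²−(Σy)²)]
  nΣx²−(Σx)² = 9·292 − 2304 = 324;  nΣy²−(Σy)² = 9·1987 − 14641 = 3242
  √(324·3242) = √1050408 = 1024.8941
r = -498 / 1024.8941 = -0.4859
t = r·√(n−2)/√(1−r²) = -0.4859·√7 / √(1−0.236099) = -1.285571 / 0.874014 = -1.471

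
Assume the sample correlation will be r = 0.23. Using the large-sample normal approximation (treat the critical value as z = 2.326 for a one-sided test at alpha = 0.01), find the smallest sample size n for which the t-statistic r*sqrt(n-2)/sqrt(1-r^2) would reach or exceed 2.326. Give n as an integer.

99

Need r·√(n−2)/√(1−r²) ≥ 2.326
√(n−2) ≥ 2.326·√(1−0.0529) / 0.23 = 2.326·0.973191 / 0.23 = 9.8419
n−2 ≥ 96.8630  ⇒  n ≥ 98.8630
Smallest integer n = 99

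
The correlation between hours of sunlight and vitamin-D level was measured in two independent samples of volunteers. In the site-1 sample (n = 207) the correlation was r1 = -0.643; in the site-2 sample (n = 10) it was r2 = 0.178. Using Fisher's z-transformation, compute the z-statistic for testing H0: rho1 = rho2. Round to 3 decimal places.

-2.454

Fisher z-transforms: z1 = atanh(-0.643) = -0.763272, z2 = atanh(0.178) = 0.179916; difference d = -0.943188
Var(d) = 1/204 + 1/7 = 0.0049020 + 0.1428571 = 0.1477591
z = d/√Var(d) = -0.943188 / √0.1477591 = -0.943188 / 0.384394 = -2.454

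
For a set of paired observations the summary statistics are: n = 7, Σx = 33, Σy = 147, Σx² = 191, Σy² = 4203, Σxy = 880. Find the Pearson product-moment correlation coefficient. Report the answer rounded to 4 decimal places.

0.9404

Numerator: nΣxy − (Σx)(Σy) = 7·880 − (33)(147) = 1309
Denominator: √[(nΣx²−(Σx)²)(nΣy²−(Σy)²)]
  nΣx²−(Σx)² = 7·191 − 1089 = 248;  nΣy²−(Σy)² = 7·4203 − 21609 = 7812
  √(248·7812) = √1937376 = 1391.8965
r = 1309 / 1391.8965 = 0.9404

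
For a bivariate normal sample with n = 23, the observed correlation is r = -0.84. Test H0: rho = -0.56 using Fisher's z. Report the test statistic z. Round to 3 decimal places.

z_r = atanh(-0.84) = -1.221174,  z_0 = atanh(-0.56) = -0.632833
SE = 1/√(n−3) = 1/√20 = 0.223607
z = (z_r − z_0)/SE = (-1.221174 − (-0.632833)) / 0.223607 = -0.588341 / 0.223607 = -2.631

-2.631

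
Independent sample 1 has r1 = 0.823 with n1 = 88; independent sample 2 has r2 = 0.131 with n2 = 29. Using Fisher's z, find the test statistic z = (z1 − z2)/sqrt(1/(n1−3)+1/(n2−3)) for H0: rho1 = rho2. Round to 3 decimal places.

4.615

Fisher z-transforms: z1 = atanh(0.823) = 1.166045, z2 = atanh(0.131) = 0.131757; difference d = 1.034288
Var(d) = 1/85 + 1/26 = 0.0117647 + 0.0384615 = 0.0502262
z = d/√Var(d) = 1.034288 / √0.0502262 = 1.034288 / 0.224112 = 4.615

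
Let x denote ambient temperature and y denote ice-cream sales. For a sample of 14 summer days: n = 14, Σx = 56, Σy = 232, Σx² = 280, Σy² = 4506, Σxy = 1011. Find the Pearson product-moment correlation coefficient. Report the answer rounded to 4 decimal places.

S_xy = nΣxy − ΣxΣy = 14·1011 − 56·232 = 14154 − 12992 = 1162
S_xx = nΣx² − (Σx)² = 14·280 − 56² = 3920 − 3136 = 784
S_yy = nΣy² − (Σy)² = 14·4506 − 232² = 63084 − 53824 = 9260
r = S_xy / √(S_xx·S_yy) = 1162 / √(784·9260) = 1162 / √7259840 = 1162 / 2694.4090 = 0.4313

0.4313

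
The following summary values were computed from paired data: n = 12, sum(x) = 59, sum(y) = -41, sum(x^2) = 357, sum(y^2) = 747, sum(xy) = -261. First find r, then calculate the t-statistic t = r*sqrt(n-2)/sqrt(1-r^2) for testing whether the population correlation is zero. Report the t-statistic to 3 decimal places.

Numerator: nΣxy − (Σx)(Σy) = 12·(-261) − (59)(-41) = -713
Denominator: √[(nΣx²−(Σx)²)(nΣy²−(Σy)²)]
  nΣx²−(Σx)² = 12·357 − 3481 = 803;  nΣy²−(Σy)² = 12·747 − 1681 = 7283
  √(803·7283) = √5848249 = 2418.3153
r = -713 / 2418.3153 = -0.2948
t = r·√(n−2)/√(1−r²) = -0.2948·√10 / √(1−0.086907) = -0.932239 / 0.955559 = -0.976

-0.976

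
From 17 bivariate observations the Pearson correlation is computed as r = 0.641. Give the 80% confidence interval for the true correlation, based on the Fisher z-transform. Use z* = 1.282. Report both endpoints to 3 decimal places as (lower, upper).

z_r = atanh(0.641) = 0.759869;  SE = 1/√(n−3) = 1/√14 = 0.267261
z-limits: 0.759869 ± 1.282·0.267261 = 0.759869 ± 0.342629 = [0.417240, 1.102498]
ρ-limits: (tanh 0.417240, tanh 1.102498) = (0.395, 0.801)

(0.395, 0.801)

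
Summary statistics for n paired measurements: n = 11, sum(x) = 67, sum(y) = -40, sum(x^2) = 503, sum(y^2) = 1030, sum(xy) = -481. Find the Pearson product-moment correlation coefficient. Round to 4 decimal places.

-0.8192

S_xy = nΣxy − ΣxΣy = 11·(-481) − 67·(-40) = -5291 − (-2680) = -2611
S_xx = nΣx² − (Σx)² = 11·503 − 67² = 5533 − 4489 = 1044
S_yy = nΣy² − (Σy)² = 11·1030 − (-40)² = 11330 − 1600 = 9730
r = S_xy / √(S_xx·S_yy) = -2611 / √(1044·9730) = -2611 / √10158120 = -2611 / 3187.1806 = -0.8192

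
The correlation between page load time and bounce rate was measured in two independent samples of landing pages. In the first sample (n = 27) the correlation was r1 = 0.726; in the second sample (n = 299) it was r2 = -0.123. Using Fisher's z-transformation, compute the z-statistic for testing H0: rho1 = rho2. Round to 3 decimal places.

z1 = atanh(0.726) = 0.920217,  z2 = atanh(-0.123) = -0.123626
SE = √(1/(n1−3) + 1/(n2−3)) = √(1/24 + 1/296) = √(0.0416667 + 0.0033784) = √0.0450451 = 0.212238
z = (z1 − z2)/SE = (0.920217 − (-0.123626)) / 0.212238 = 1.043843 / 0.212238 = 4.918

4.918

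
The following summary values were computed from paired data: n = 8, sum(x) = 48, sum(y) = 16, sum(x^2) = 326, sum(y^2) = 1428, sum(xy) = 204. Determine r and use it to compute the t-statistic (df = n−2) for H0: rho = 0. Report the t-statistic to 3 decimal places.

1.300

Numerator: nΣxy − (Σx)(Σy) = 8·204 − (48)(16) = 864
Denominator: √[(nΣx²−(Σx)²)(nΣy²−(Σy)²)]
  nΣx²−(Σx)² = 8·326 − 2304 = 304;  nΣy²−(Σy)² = 8·1428 − 256 = 11168
  √(304·11168) = √3395072 = 1842.5721
r = 864 / 1842.5721 = 0.4689
t = r·√(n−2)/√(1−r²) = 0.4689·√6 / √(1−0.219867) = 1.148566 / 0.883251 = 1.300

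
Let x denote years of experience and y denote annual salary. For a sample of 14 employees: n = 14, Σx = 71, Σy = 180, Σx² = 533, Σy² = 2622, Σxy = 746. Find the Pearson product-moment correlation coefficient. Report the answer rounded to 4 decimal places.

Numerator: nΣxy − (Σx)(Σy) = 14·746 − (71)(180) = -2336
Denominator: √[(nΣx²−(Σx)²)(nΣy²−(Σy)²)]
  nΣx²−(Σx)² = 14·533 − 5041 = 2421;  nΣy²−(Σy)² = 14·2622 − 32400 = 4308
  √(2421·4308) = √10429668 = 3229.4997
r = -2336 / 3229.4997 = -0.7233

-0.7233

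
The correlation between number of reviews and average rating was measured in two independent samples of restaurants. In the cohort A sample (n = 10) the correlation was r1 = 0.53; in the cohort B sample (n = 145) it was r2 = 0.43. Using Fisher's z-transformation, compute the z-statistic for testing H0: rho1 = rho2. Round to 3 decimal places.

Fisher z-transforms: z1 = atanh(0.53) = 0.590145, z2 = atanh(0.43) = 0.459897; difference d = 0.130248
Var(d) = 1/7 + 1/142 = 0.1428571 + 0.0070423 = 0.1498994
z = d/√Var(d) = 0.130248 / √0.1498994 = 0.130248 / 0.387168 = 0.336

0.336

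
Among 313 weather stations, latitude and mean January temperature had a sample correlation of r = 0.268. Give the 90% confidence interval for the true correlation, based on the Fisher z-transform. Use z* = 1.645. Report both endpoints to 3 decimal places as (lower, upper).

(0.179, 0.352)

z_r = atanh(0.268) = 0.274708;  SE = 1/√(n−3) = 1/√310 = 0.056796
z-limits: 0.274708 ± 1.645·0.056796 = 0.274708 ± 0.093429 = [0.181279, 0.368137]
ρ-limits: (tanh 0.181279, tanh 0.368137) = (0.179, 0.352)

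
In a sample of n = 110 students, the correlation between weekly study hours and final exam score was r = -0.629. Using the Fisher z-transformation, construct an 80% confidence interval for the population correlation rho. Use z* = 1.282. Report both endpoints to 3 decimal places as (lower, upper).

Fisher z: z_r = atanh(r) = ½·ln((1+(-0.629))/(1−(-0.629))) = -0.739760
SE(z) = 1/√(n−3) = 1/√107 = 0.096674
80% ⇒ z* = 1.282; margin = 1.282·0.096674 = 0.123936
CI on z-scale: (-0.863696, -0.615824)
Back-transform: tanh(-0.863696) = -0.698157, tanh(-0.615824) = -0.548214

(-0.698, -0.548)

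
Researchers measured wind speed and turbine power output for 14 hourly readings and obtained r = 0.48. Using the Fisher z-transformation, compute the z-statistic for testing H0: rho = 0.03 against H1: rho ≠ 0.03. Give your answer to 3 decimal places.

1.635

Fisher z: atanh(0.48) = 0.522984, atanh(0.03) = 0.030009
z = (z_r − z_0)·√(n−3) = (0.522984 − 0.030009)·√11 = 0.492975 · 3.316625 = 1.635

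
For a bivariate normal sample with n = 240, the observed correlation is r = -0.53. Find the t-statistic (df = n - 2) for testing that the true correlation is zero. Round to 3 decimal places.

-9.642

t = r·√(n−2) / √(1−r²) with r = -0.53, n = 240
  = -0.53·√238 / √(1 − 0.2809)
  = -0.53·15.427249 / 0.847998
  = -8.176442 / 0.847998 = -9.642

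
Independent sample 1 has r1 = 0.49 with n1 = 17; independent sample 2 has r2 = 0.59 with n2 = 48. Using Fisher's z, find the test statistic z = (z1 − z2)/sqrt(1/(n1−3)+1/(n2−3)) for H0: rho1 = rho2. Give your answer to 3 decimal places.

-0.463

z1 = atanh(0.49) = 0.536060,  z2 = atanh(0.59) = 0.677666
SE = √(1/(n1−3) + 1/(n2−3)) = √(1/14 + 1/45) = √(0.0714286 + 0.0222222) = √0.0936508 = 0.306024
z = (z1 − z2)/SE = (0.536060 − 0.677666) / 0.306024 = -0.141606 / 0.306024 = -0.463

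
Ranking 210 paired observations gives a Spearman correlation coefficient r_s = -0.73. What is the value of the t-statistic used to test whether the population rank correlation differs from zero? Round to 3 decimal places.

-15.405

t = r_s·√(n−2) / √(1−r_s²) with r_s = -0.73, n = 210
  = -0.73·√208 / √(1 − 0.5329)
  = -0.73·14.422205 / 0.683447
  = -10.528210 / 0.683447 = -15.405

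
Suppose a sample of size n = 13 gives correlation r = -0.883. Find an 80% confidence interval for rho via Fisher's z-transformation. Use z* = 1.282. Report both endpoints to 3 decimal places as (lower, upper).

Fisher z: z_r = atanh(r) = ½·ln((1+(-0.883))/(1−(-0.883))) = -1.389224
SE(z) = 1/√(n−3) = 1/√10 = 0.316228
80% ⇒ z* = 1.282; margin = 1.282·0.316228 = 0.405404
CI on z-scale: (-1.794628, -0.983820)
Back-transform: tanh(-1.794628) = -0.946247, tanh(-0.983820) = -0.754715

(-0.946, -0.755)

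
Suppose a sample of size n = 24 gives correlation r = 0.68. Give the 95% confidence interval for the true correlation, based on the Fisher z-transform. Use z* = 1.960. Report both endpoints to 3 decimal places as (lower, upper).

(0.381, 0.850)

Fisher z: z_r = atanh(r) = ½·ln((1+0.68)/(1−0.68)) = 0.829114
SE(z) = 1/√(n−3) = 1/√21 = 0.218218
95% ⇒ z* = 1.960; margin = 1.960·0.218218 = 0.427707
CI on z-scale: (0.401407, 1.256821)
Back-transform: tanh(0.401407) = 0.381152, tanh(1.256821) = 0.850185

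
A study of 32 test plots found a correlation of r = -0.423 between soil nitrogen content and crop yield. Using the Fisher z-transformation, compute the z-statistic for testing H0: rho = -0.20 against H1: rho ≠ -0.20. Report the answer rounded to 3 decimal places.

Fisher z: atanh(-0.423) = -0.451340, atanh(-0.20) = -0.202733
z = (z_r − z_0)·√(n−3) = (-0.451340 − (-0.202733))·√29 = -0.248607 · 5.385165 = -1.339

-1.339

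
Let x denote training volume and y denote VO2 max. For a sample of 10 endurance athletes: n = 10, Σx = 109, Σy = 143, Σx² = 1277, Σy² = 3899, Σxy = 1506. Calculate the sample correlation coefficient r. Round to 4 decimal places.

-0.1298

S_xy = nΣxy − ΣxΣy = 10·1506 − 109·143 = 15060 − 15587 = -527
S_xx = nΣx² − (Σx)² = 10·1277 − 109² = 12770 − 11881 = 889
S_yy = nΣy² − (Σy)² = 10·3899 − 143² = 38990 − 20449 = 18541
r = S_xy / √(S_xx·S_yy) = -527 / √(889·18541) = -527 / √16482949 = -527 / 4059.9198 = -0.1298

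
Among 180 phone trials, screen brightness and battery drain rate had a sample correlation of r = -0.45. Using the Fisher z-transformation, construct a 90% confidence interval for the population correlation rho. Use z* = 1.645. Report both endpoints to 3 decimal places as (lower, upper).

z_r = atanh(-0.45) = -0.484700;  SE = 1/√(n−3) = 1/√177 = 0.075165
z-limits: -0.484700 ± 1.645·0.075165 = -0.484700 ± 0.123646 = [-0.608346, -0.361054]
ρ-limits: (tanh -0.608346, tanh -0.361054) = (-0.543, -0.346)

(-0.543, -0.346)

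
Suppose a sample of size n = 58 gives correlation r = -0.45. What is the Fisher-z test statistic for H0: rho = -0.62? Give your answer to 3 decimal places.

1.782

z_r = atanh(-0.45) = -0.484700,  z_0 = atanh(-0.62) = -0.725005
SE = 1/√(n−3) = 1/√55 = 0.134840
z = (z_r − z_0)/SE = (-0.484700 − (-0.725005)) / 0.134840 = 0.240305 / 0.134840 = 1.782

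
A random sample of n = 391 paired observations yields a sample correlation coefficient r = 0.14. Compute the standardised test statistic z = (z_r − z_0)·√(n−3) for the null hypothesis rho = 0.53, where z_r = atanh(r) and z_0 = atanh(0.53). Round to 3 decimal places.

-8.849

Fisher z: atanh(0.14) = 0.140926, atanh(0.53) = 0.590145
z = (z_r − z_0)·√(n−3) = (0.140926 − 0.590145)·√388 = -0.449219 · 19.697716 = -8.849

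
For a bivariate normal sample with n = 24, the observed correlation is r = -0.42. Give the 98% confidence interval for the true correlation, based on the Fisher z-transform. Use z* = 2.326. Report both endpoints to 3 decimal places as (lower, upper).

Fisher z: z_r = atanh(r) = ½·ln((1+(-0.42))/(1−(-0.42))) = -0.447692
SE(z) = 1/√(n−3) = 1/√21 = 0.218218
98% ⇒ z* = 2.326; margin = 2.326·0.218218 = 0.507575
CI on z-scale: (-0.955267, 0.059883)
Back-transform: tanh(-0.955267) = -0.742158, tanh(0.059883) = 0.059812

(-0.742, 0.060)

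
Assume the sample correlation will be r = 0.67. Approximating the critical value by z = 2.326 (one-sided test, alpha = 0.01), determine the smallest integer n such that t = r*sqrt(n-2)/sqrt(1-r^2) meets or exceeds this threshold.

9

Need r·√(n−2)/√(1−r²) ≥ 2.326
√(n−2) ≥ 2.326·√(1−0.4489) / 0.67 = 2.326·0.742361 / 0.67 = 2.5772
n−2 ≥ 6.6420  ⇒  n ≥ 8.6420
Smallest integer n = 9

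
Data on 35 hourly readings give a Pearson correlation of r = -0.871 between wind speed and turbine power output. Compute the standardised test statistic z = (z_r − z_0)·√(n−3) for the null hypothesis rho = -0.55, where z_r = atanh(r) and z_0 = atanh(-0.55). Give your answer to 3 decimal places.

-4.066

Fisher z: atanh(-0.871) = -1.337208, atanh(-0.55) = -0.618381
z = (z_r − z_0)·√(n−3) = (-1.337208 − (-0.618381))·√32 = -0.718827 · 5.656854 = -4.066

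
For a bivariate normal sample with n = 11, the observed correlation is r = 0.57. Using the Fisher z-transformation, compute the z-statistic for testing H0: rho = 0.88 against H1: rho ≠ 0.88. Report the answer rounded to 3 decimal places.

z_r = atanh(0.57) = 0.647523,  z_0 = atanh(0.88) = 1.375768
SE = 1/√(n−3) = 1/√8 = 0.353553
z = (z_r − z_0)/SE = (0.647523 − 1.375768) / 0.353553 = -0.728245 / 0.353553 = -2.060

-2.060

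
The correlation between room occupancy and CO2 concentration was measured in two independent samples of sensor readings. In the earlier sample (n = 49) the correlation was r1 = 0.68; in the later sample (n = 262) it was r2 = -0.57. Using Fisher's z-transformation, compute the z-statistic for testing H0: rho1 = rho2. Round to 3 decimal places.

Fisher z-transforms: z1 = atanh(0.68) = 0.829114, z2 = atanh(-0.57) = -0.647523; difference d = 1.476637
Var(d) = 1/46 + 1/259 = 0.0217391 + 0.0038610 = 0.0256001
z = d/√Var(d) = 1.476637 / √0.0256001 = 1.476637 / 0.160000 = 9.229

9.229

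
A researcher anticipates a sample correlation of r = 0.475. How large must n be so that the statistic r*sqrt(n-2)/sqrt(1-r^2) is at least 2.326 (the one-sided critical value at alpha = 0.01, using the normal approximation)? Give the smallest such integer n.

21

Need r·√(n−2)/√(1−r²) ≥ 2.326
√(n−2) ≥ 2.326·√(1−0.225625) / 0.475 = 2.326·0.879986 / 0.475 = 4.3092
n−2 ≥ 18.5692  ⇒  n ≥ 20.5692
Smallest integer n = 21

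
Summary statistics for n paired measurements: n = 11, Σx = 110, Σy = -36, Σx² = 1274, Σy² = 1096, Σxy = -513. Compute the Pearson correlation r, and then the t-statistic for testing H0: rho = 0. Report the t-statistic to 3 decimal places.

-1.198

Numerator: nΣxy − (Σx)(Σy) = 11·(-513) − (110)(-36) = -1683
Denominator: √[(nΣx²−(Σx)²)(nΣy²−(Σy)²)]
  nΣx²−(Σx)² = 11·1274 − 12100 = 1914;  nΣy²−(Σy)² = 11·1096 − 1296 = 10760
  √(1914·10760) = √20594640 = 4538.1318
r = -1683 / 4538.1318 = -0.3709
t = r·√(n−2)/√(1−r²) = -0.3709·√9 / √(1−0.137567) = -1.112700 / 0.928673 = -1.198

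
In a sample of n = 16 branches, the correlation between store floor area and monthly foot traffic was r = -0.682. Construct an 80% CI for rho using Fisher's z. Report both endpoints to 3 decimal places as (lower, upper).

(-0.830, -0.444)

Fisher z: z_r = atanh(r) = ½·ln((1+(-0.682))/(1−(-0.682))) = -0.832844
SE(z) = 1/√(n−3) = 1/√13 = 0.277350
80% ⇒ z* = 1.282; margin = 1.282·0.277350 = 0.355563
CI on z-scale: (-1.188407, -0.477281)
Back-transform: tanh(-1.188407) = -0.830084, tanh(-0.477281) = -0.444063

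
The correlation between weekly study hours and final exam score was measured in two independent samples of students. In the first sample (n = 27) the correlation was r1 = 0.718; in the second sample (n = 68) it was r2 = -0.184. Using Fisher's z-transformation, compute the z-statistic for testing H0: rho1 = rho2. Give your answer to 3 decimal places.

4.562

Fisher z-transforms: z1 = atanh(0.718) = 0.903505, z2 = atanh(-0.184) = -0.186120; difference d = 1.089625
Var(d) = 1/24 + 1/65 = 0.0416667 + 0.0153846 = 0.0570513
z = d/√Var(d) = 1.089625 / √0.0570513 = 1.089625 / 0.238854 = 4.562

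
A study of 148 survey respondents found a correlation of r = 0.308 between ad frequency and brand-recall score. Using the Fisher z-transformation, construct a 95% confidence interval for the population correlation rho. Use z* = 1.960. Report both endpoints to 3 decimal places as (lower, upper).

z_r = atanh(0.308) = 0.318334;  SE = 1/√(n−3) = 1/√145 = 0.083045
z-limits: 0.318334 ± 1.960·0.083045 = 0.318334 ± 0.162768 = [0.155566, 0.481102]
ρ-limits: (tanh 0.155566, tanh 0.481102) = (0.154, 0.447)

(0.154, 0.447)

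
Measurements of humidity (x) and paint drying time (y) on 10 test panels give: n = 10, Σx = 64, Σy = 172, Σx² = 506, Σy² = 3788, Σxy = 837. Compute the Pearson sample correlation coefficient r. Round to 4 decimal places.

-0.9328

S_xy = nΣxy − ΣxΣy = 10·837 − 64·172 = 8370 − 11008 = -2638
S_xx = nΣx² − (Σx)² = 10·506 − 64² = 5060 − 4096 = 964
S_yy = nΣy² − (Σy)² = 10·3788 − 172² = 37880 − 29584 = 8296
r = S_xy / √(S_xx·S_yy) = -2638 / √(964·8296) = -2638 / √7997344 = -2638 / 2827.9576 = -0.9328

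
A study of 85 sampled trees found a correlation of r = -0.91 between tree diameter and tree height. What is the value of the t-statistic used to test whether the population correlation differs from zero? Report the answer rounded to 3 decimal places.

t = r·√(n−2) / √(1−r²) with r = -0.91, n = 85
  = -0.91·√83 / √(1 − 0.8281)
  = -0.91·9.110434 / 0.414608
  = -8.290495 / 0.414608 = -19.996

-19.996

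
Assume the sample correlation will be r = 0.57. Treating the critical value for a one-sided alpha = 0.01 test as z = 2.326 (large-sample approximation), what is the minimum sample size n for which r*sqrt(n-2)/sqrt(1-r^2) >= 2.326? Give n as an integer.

Need r·√(n−2)/√(1−r²) ≥ 2.326
√(n−2) ≥ 2.326·√(1−0.3249) / 0.57 = 2.326·0.821645 / 0.57 = 3.3529
n−2 ≥ 11.2419  ⇒  n ≥ 13.2419
Smallest integer n = 14

14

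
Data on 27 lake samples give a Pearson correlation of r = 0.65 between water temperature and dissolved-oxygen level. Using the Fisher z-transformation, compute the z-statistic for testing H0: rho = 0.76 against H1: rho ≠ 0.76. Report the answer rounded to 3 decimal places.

-1.082

Fisher z: atanh(0.65) = 0.775299, atanh(0.76) = 0.996215
z = (z_r − z_0)·√(n−3) = (0.775299 − 0.996215)·√24 = -0.220916 · 4.898979 = -1.082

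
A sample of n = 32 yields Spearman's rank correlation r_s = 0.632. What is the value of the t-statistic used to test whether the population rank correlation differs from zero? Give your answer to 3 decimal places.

4.467

t = r_s·√(n−2) / √(1−r_s²) with r_s = 0.632, n = 32
  = 0.632·√30 / √(1 − 0.399424)
  = 0.632·5.477226 / 0.774968
  = 3.461607 / 0.774968 = 4.467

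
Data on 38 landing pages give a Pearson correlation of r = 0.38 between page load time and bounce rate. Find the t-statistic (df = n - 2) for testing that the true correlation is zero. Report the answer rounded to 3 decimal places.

2.465

t = r·√(n−2) / √(1−r²) with r = 0.38, n = 38
  = 0.38·√36 / √(1 − 0.1444)
  = 0.38·6.000000 / 0.924986
  = 2.280000 / 0.924986 = 2.465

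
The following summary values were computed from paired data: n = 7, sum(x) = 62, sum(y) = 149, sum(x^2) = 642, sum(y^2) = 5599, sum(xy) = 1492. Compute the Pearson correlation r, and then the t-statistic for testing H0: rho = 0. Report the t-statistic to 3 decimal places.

S_xy = nΣxy − ΣxΣy = 7·1492 − 62·149 = 10444 − 9238 = 1206
S_xx = nΣx² − (Σx)² = 7·642 − 62² = 4494 − 3844 = 650
S_yy = nΣy² − (Σy)² = 7·5599 − 149² = 39193 − 22201 = 16992
r = S_xy / √(S_xx·S_yy) = 1206 / √(650·16992) = 1206 / √11044800 = 1206 / 3323.3718 = 0.3629
t = r·√(n−2)/√(1−r²) = 0.3629·√5 / √(1−0.131696) = 0.811469 / 0.931828 = 0.871

0.871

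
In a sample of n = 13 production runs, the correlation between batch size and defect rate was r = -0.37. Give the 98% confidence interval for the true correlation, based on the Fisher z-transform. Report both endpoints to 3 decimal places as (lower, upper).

(-0.809, 0.334)

Fisher z: z_r = atanh(r) = ½·ln((1+(-0.37))/(1−(-0.37))) = -0.388423
SE(z) = 1/√(n−3) = 1/√10 = 0.316228
98% ⇒ z* = 2.326; margin = 2.326·0.316228 = 0.735546
CI on z-scale: (-1.123969, 0.347123)
Back-transform: tanh(-1.123969) = -0.808945, tanh(0.347123) = 0.333822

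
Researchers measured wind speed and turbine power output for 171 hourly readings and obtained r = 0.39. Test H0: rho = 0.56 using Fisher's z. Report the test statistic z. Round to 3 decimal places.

z_r = atanh(0.39) = 0.411800,  z_0 = atanh(0.56) = 0.632833
SE = 1/√(n−3) = 1/√168 = 0.077152
z = (z_r − z_0)/SE = (0.411800 − 0.632833) / 0.077152 = -0.221033 / 0.077152 = -2.865

-2.865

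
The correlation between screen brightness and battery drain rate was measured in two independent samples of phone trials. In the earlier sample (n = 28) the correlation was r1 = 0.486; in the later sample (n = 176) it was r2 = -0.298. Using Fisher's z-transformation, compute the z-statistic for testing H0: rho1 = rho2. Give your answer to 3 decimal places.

z1 = atanh(0.486) = 0.530810,  z2 = atanh(-0.298) = -0.307323
SE = √(1/(n1−3) + 1/(n2−3)) = √(1/25 + 1/173) = √(0.0400000 + 0.0057803) = √0.0457803 = 0.213963
z = (z1 − z2)/SE = (0.530810 − (-0.307323)) / 0.213963 = 0.838133 / 0.213963 = 3.917

3.917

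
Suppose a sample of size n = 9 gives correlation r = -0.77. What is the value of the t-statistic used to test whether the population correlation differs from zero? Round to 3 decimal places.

-3.193

t = r·√(n−2) / √(1−r²) with r = -0.77, n = 9
  = -0.77·√7 / √(1 − 0.5929)
  = -0.77·2.645751 / 0.638044
  = -2.037228 / 0.638044 = -3.193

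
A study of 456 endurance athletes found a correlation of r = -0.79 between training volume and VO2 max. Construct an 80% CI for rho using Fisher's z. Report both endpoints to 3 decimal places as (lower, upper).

(-0.812, -0.766)

Fisher z: z_r = atanh(r) = ½·ln((1+(-0.79))/(1−(-0.79))) = -1.071432
SE(z) = 1/√(n−3) = 1/√453 = 0.046984
80% ⇒ z* = 1.282; margin = 1.282·0.046984 = 0.060233
CI on z-scale: (-1.131665, -1.011199)
Back-transform: tanh(-1.131665) = -0.811588, tanh(-1.011199) = -0.766257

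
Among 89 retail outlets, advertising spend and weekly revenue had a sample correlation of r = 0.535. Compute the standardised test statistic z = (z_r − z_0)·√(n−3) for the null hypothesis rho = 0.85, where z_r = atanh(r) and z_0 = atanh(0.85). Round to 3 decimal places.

-6.112

Fisher z: atanh(0.535) = 0.597124, atanh(0.85) = 1.256153
z = (z_r − z_0)·√(n−3) = (0.597124 − 1.256153)·√86 = -0.659029 · 9.273618 = -6.112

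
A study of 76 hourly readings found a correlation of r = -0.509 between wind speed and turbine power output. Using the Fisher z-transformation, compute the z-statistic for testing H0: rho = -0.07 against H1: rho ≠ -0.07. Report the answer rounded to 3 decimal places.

-4.197

z_r = atanh(-0.509) = -0.561379,  z_0 = atanh(-0.07) = -0.070115
SE = 1/√(n−3) = 1/√73 = 0.117041
z = (z_r − z_0)/SE = (-0.561379 − (-0.070115)) / 0.117041 = -0.491264 / 0.117041 = -4.197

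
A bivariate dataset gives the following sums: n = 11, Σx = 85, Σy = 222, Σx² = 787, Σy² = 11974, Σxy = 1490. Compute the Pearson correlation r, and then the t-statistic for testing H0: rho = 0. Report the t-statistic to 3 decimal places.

S_xy = nΣxy − ΣxΣy = 11·1490 − 85·222 = 16390 − 18870 = -2480
S_xx = nΣx² − (Σx)² = 11·787 − 85² = 8657 − 7225 = 1432
S_yy = nΣy² − (Σy)² = 11·11974 − 222² = 131714 − 49284 = 82430
r = S_xy / √(S_xx·S_yy) = -2480 / √(1432·82430) = -2480 / √118039760 = -2480 / 10864.6104 = -0.2283
t = r·√(n−2)/√(1−r²) = -0.2283·√9 / √(1−0.052121) = -0.684900 / 0.973591 = -0.703

-0.703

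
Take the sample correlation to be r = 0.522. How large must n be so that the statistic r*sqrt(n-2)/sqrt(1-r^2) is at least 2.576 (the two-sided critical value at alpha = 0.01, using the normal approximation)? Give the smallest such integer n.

Need r·√(n−2)/√(1−r²) ≥ 2.576
√(n−2) ≥ 2.576·√(1−0.272484) / 0.522 = 2.576·0.852945 / 0.522 = 4.2092
n−2 ≥ 17.7174  ⇒  n ≥ 19.7174
Smallest integer n = 20

20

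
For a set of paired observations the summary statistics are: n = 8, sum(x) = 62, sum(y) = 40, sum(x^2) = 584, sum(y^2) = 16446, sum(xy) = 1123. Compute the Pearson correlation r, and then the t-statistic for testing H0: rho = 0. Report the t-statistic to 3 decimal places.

1.971

Numerator: nΣxy − (Σx)(Σy) = 8·1123 − (62)(40) = 6504
Denominator: √[(nΣx²−(Σx)²)(nΣy²−(Σy)²)]
  nΣx²−(Σx)² = 8·584 − 3844 = 828;  nΣy²−(Σy)² = 8·16446 − 1600 = 129968
  √(828·129968) = √107613504 = 10373.6929
r = 6504 / 10373.6929 = 0.6270
t = r·√(n−2)/√(1−r²) = 0.6270·√6 / √(1−0.393129) = 1.535830 / 0.779019 = 1.971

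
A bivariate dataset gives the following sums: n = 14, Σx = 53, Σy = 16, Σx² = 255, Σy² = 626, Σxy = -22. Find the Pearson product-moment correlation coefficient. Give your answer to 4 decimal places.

Numerator: nΣxy − (Σx)(Σy) = 14·(-22) − (53)(16) = -1156
Denominator: √[(nΣx²−(Σx)²)(nΣy²−(Σy)²)]
  nΣx²−(Σx)² = 14·255 − 2809 = 761;  nΣy²−(Σy)² = 14·626 − 256 = 8508
  √(761·8508) = √6474588 = 2544.5212
r = -1156 / 2544.5212 = -0.4543

-0.4543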